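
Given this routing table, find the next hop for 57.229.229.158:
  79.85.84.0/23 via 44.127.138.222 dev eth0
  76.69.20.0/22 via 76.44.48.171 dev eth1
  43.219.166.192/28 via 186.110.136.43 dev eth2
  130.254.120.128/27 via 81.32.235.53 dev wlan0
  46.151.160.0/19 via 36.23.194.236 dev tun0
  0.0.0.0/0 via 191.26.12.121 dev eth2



Longest prefix match for 57.229.229.158:
  /23 79.85.84.0: no
  /22 76.69.20.0: no
  /28 43.219.166.192: no
  /27 130.254.120.128: no
  /19 46.151.160.0: no
  /0 0.0.0.0: MATCH
Selected: next-hop 191.26.12.121 via eth2 (matched /0)


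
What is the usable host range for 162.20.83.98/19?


Network: 162.20.64.0
Broadcast: 162.20.95.255
First usable = network + 1
Last usable = broadcast - 1
Range: 162.20.64.1 to 162.20.95.254


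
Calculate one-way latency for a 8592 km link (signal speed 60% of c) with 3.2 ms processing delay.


Speed = 0.6 * 3e5 km/s = 180000 km/s
Propagation delay = 8592 / 180000 = 0.0477 s = 47.7333 ms
Processing delay = 3.2 ms
Total one-way latency = 50.9333 ms


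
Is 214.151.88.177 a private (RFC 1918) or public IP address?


RFC 1918 private ranges:
  10.0.0.0/8 (10.0.0.0 - 10.255.255.255)
  172.16.0.0/12 (172.16.0.0 - 172.31.255.255)
  192.168.0.0/16 (192.168.0.0 - 192.168.255.255)
Public (not in any RFC 1918 range)


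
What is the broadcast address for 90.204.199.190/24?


Network: 90.204.199.0/24
Host bits = 8
Set all host bits to 1:
Broadcast: 90.204.199.255


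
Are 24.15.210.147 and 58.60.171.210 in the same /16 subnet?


Mask: 255.255.0.0
24.15.210.147 AND mask = 24.15.0.0
58.60.171.210 AND mask = 58.60.0.0
No, different subnets (24.15.0.0 vs 58.60.0.0)


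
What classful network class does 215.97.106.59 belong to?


First octet: 215
Binary: 11010111
110xxxxx -> Class C (192-223)
Class C, default mask 255.255.255.0 (/24)


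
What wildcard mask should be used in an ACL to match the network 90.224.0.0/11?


Subnet mask: 255.224.0.0
Wildcard = 255.255.255.255 - subnet mask
255 - 255 = 0
255 - 224 = 31
255 - 0 = 255
255 - 0 = 255
Wildcard: 0.31.255.255


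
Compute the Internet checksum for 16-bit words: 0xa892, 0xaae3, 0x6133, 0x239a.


Sum all words (with carry folding):
+ 0xa892 = 0xa892
+ 0xaae3 = 0x5376
+ 0x6133 = 0xb4a9
+ 0x239a = 0xd843
One's complement: ~0xd843
Checksum = 0x27bc


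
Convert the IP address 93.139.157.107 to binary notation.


93 = 01011101
139 = 10001011
157 = 10011101
107 = 01101011
Binary: 01011101.10001011.10011101.01101011


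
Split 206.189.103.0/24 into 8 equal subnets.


New prefix = 24 + 3 = 27
Each subnet has 32 addresses
  206.189.103.0/27
  206.189.103.32/27
  206.189.103.64/27
  206.189.103.96/27
  206.189.103.128/27
  206.189.103.160/27
  206.189.103.192/27
  206.189.103.224/27
Subnets: 206.189.103.0/27, 206.189.103.32/27, 206.189.103.64/27, 206.189.103.96/27, 206.189.103.128/27, 206.189.103.160/27, 206.189.103.192/27, 206.189.103.224/27


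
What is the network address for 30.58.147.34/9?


IP:   00011110.00111010.10010011.00100010
Mask: 11111111.10000000.00000000.00000000
AND operation:
Net:  00011110.00000000.00000000.00000000
Network: 30.0.0.0/9


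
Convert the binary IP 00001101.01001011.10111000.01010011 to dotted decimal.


00001101 = 13
01001011 = 75
10111000 = 184
01010011 = 83
IP: 13.75.184.83


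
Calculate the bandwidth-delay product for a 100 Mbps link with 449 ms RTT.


BDP = bandwidth * RTT
= 100 Mbps * 449 ms
= 100 * 1e6 * 449 / 1000 bits
= 44900000 bits
= 5612500 bytes
= 5480.957 KB
BDP = 44900000 bits (5612500 bytes)


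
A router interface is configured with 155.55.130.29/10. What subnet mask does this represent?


/10 means 10 network bits, 22 host bits
Binary: 11111111110000000000000000000000
Mask: 255.192.0.0


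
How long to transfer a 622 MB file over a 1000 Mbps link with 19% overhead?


Effective throughput = 1000 * (1 - 19/100) = 810 Mbps
File size in Mb = 622 * 8 = 4976 Mb
Time = 4976 / 810
Time = 6.1432 seconds


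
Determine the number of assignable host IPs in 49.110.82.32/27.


Host bits = 32 - 27 = 5
Total addresses = 2^5 = 32
Usable = total - 2 (network and broadcast)
Usable hosts: 30


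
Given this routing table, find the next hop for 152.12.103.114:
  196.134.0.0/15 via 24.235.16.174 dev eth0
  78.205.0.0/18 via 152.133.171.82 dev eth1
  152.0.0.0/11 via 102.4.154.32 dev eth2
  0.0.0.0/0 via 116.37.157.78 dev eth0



Longest prefix match for 152.12.103.114:
  /15 196.134.0.0: no
  /18 78.205.0.0: no
  /11 152.0.0.0: MATCH
  /0 0.0.0.0: MATCH
Selected: next-hop 102.4.154.32 via eth2 (matched /11)


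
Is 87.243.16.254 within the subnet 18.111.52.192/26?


Subnet network: 18.111.52.192
Test IP AND mask: 87.243.16.192
No, 87.243.16.254 is not in 18.111.52.192/26


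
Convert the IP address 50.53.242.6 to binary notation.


50 = 00110010
53 = 00110101
242 = 11110010
6 = 00000110
Binary: 00110010.00110101.11110010.00000110


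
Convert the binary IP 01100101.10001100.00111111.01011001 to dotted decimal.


01100101 = 101
10001100 = 140
00111111 = 63
01011001 = 89
IP: 101.140.63.89


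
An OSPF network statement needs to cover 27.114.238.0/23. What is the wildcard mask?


Subnet mask: 255.255.254.0
Wildcard = 255.255.255.255 - subnet mask
255 - 255 = 0
255 - 255 = 0
255 - 254 = 1
255 - 0 = 255
Wildcard: 0.0.1.255


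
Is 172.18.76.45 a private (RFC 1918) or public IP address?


RFC 1918 private ranges:
  10.0.0.0/8 (10.0.0.0 - 10.255.255.255)
  172.16.0.0/12 (172.16.0.0 - 172.31.255.255)
  192.168.0.0/16 (192.168.0.0 - 192.168.255.255)
Private (in 172.16.0.0/12)


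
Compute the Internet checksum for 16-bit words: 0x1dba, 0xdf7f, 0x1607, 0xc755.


Sum all words (with carry folding):
+ 0x1dba = 0x1dba
+ 0xdf7f = 0xfd39
+ 0x1607 = 0x1341
+ 0xc755 = 0xda96
One's complement: ~0xda96
Checksum = 0x2569


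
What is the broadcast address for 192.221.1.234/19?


Network: 192.221.0.0/19
Host bits = 13
Set all host bits to 1:
Broadcast: 192.221.31.255


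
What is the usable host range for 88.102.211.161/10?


Network: 88.64.0.0
Broadcast: 88.127.255.255
First usable = network + 1
Last usable = broadcast - 1
Range: 88.64.0.1 to 88.127.255.254


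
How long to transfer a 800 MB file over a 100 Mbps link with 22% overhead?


Effective throughput = 100 * (1 - 22/100) = 78 Mbps
File size in Mb = 800 * 8 = 6400 Mb
Time = 6400 / 78
Time = 82.0513 seconds


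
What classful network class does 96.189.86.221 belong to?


First octet: 96
Binary: 01100000
0xxxxxxx -> Class A (1-126)
Class A, default mask 255.0.0.0 (/8)


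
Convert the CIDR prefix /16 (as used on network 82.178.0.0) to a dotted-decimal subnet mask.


/16 means 16 network bits, 16 host bits
Binary: 11111111111111110000000000000000
Mask: 255.255.0.0


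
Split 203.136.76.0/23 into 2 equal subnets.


New prefix = 23 + 1 = 24
Each subnet has 256 addresses
  203.136.76.0/24
  203.136.77.0/24
Subnets: 203.136.76.0/24, 203.136.77.0/24


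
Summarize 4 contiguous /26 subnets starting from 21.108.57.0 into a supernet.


Original prefix: /26
Number of subnets: 4 = 2^2
New prefix = 26 - 2 = 24
Supernet: 21.108.57.0/24


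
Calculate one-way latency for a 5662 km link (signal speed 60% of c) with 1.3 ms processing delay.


Speed = 0.6 * 3e5 km/s = 180000 km/s
Propagation delay = 5662 / 180000 = 0.0315 s = 31.4556 ms
Processing delay = 1.3 ms
Total one-way latency = 32.7556 ms


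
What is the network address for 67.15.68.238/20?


IP:   01000011.00001111.01000100.11101110
Mask: 11111111.11111111.11110000.00000000
AND operation:
Net:  01000011.00001111.01000000.00000000
Network: 67.15.64.0/20


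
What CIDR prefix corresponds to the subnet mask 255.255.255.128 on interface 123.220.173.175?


Binary: 11111111.11111111.11111111.10000000
Count leading 1s
Prefix: /25


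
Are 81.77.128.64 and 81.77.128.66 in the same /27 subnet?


Mask: 255.255.255.224
81.77.128.64 AND mask = 81.77.128.64
81.77.128.66 AND mask = 81.77.128.64
Yes, same subnet (81.77.128.64)


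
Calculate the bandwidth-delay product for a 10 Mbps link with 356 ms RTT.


BDP = bandwidth * RTT
= 10 Mbps * 356 ms
= 10 * 1e6 * 356 / 1000 bits
= 3560000 bits
= 445000 bytes
= 434.5703 KB
BDP = 3560000 bits (445000 bytes)


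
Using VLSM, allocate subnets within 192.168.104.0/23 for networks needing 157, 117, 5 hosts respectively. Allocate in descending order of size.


157 hosts -> /24 (254 usable): 192.168.104.0/24
117 hosts -> /25 (126 usable): 192.168.105.0/25
5 hosts -> /29 (6 usable): 192.168.105.128/29
Allocation: 192.168.104.0/24 (157 hosts, 254 usable); 192.168.105.0/25 (117 hosts, 126 usable); 192.168.105.128/29 (5 hosts, 6 usable)


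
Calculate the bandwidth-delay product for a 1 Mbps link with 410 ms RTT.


BDP = bandwidth * RTT
= 1 Mbps * 410 ms
= 1 * 1e6 * 410 / 1000 bits
= 410000 bits
= 51250 bytes
= 50.0488 KB
BDP = 410000 bits (51250 bytes)


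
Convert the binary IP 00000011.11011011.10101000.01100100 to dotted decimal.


00000011 = 3
11011011 = 219
10101000 = 168
01100100 = 100
IP: 3.219.168.100


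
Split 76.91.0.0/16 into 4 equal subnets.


New prefix = 16 + 2 = 18
Each subnet has 16384 addresses
  76.91.0.0/18
  76.91.64.0/18
  76.91.128.0/18
  76.91.192.0/18
Subnets: 76.91.0.0/18, 76.91.64.0/18, 76.91.128.0/18, 76.91.192.0/18


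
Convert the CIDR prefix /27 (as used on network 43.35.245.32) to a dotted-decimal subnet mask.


/27 means 27 network bits, 5 host bits
Binary: 11111111111111111111111111100000
Mask: 255.255.255.224


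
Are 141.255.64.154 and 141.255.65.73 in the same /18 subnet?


Mask: 255.255.192.0
141.255.64.154 AND mask = 141.255.64.0
141.255.65.73 AND mask = 141.255.64.0
Yes, same subnet (141.255.64.0)


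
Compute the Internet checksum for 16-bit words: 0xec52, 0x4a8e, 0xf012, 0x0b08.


Sum all words (with carry folding):
+ 0xec52 = 0xec52
+ 0x4a8e = 0x36e1
+ 0xf012 = 0x26f4
+ 0x0b08 = 0x31fc
One's complement: ~0x31fc
Checksum = 0xce03


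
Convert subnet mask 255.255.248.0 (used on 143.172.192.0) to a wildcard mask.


Subnet mask: 255.255.248.0
Wildcard = 255.255.255.255 - subnet mask
255 - 255 = 0
255 - 255 = 0
255 - 248 = 7
255 - 0 = 255
Wildcard: 0.0.7.255


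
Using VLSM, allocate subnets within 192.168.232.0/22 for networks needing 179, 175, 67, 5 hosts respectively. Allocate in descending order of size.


179 hosts -> /24 (254 usable): 192.168.232.0/24
175 hosts -> /24 (254 usable): 192.168.233.0/24
67 hosts -> /25 (126 usable): 192.168.234.0/25
5 hosts -> /29 (6 usable): 192.168.234.128/29
Allocation: 192.168.232.0/24 (179 hosts, 254 usable); 192.168.233.0/24 (175 hosts, 254 usable); 192.168.234.0/25 (67 hosts, 126 usable); 192.168.234.128/29 (5 hosts, 6 usable)


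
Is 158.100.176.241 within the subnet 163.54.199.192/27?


Subnet network: 163.54.199.192
Test IP AND mask: 158.100.176.224
No, 158.100.176.241 is not in 163.54.199.192/27


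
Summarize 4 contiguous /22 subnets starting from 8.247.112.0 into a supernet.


Original prefix: /22
Number of subnets: 4 = 2^2
New prefix = 22 - 2 = 20
Supernet: 8.247.112.0/20


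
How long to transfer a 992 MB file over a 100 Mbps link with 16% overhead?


Effective throughput = 100 * (1 - 16/100) = 84 Mbps
File size in Mb = 992 * 8 = 7936 Mb
Time = 7936 / 84
Time = 94.4762 seconds


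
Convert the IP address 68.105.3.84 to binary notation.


68 = 01000100
105 = 01101001
3 = 00000011
84 = 01010100
Binary: 01000100.01101001.00000011.01010100


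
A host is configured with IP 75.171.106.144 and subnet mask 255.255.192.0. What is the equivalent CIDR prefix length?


Binary: 11111111.11111111.11000000.00000000
Count leading 1s
Prefix: /18


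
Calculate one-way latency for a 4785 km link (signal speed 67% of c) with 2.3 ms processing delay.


Speed = 0.67 * 3e5 km/s = 201000 km/s
Propagation delay = 4785 / 201000 = 0.0238 s = 23.806 ms
Processing delay = 2.3 ms
Total one-way latency = 26.106 ms


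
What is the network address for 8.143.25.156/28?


IP:   00001000.10001111.00011001.10011100
Mask: 11111111.11111111.11111111.11110000
AND operation:
Net:  00001000.10001111.00011001.10010000
Network: 8.143.25.144/28


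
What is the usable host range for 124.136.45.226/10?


Network: 124.128.0.0
Broadcast: 124.191.255.255
First usable = network + 1
Last usable = broadcast - 1
Range: 124.128.0.1 to 124.191.255.254


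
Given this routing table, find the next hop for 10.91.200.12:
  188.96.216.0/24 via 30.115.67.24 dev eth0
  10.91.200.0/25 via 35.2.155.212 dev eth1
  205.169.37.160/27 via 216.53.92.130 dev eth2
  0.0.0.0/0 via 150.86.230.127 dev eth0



Longest prefix match for 10.91.200.12:
  /24 188.96.216.0: no
  /25 10.91.200.0: MATCH
  /27 205.169.37.160: no
  /0 0.0.0.0: MATCH
Selected: next-hop 35.2.155.212 via eth1 (matched /25)


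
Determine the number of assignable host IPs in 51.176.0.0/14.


Host bits = 32 - 14 = 18
Total addresses = 2^18 = 262144
Usable = total - 2 (network and broadcast)
Usable hosts: 262142


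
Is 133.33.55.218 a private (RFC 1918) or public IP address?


RFC 1918 private ranges:
  10.0.0.0/8 (10.0.0.0 - 10.255.255.255)
  172.16.0.0/12 (172.16.0.0 - 172.31.255.255)
  192.168.0.0/16 (192.168.0.0 - 192.168.255.255)
Public (not in any RFC 1918 range)


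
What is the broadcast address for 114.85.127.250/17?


Network: 114.85.0.0/17
Host bits = 15
Set all host bits to 1:
Broadcast: 114.85.127.255


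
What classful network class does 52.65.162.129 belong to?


First octet: 52
Binary: 00110100
0xxxxxxx -> Class A (1-126)
Class A, default mask 255.0.0.0 (/8)


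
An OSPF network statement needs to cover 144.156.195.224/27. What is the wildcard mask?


Subnet mask: 255.255.255.224
Wildcard = 255.255.255.255 - subnet mask
255 - 255 = 0
255 - 255 = 0
255 - 255 = 0
255 - 224 = 31
Wildcard: 0.0.0.31


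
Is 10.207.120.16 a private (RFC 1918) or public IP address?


RFC 1918 private ranges:
  10.0.0.0/8 (10.0.0.0 - 10.255.255.255)
  172.16.0.0/12 (172.16.0.0 - 172.31.255.255)
  192.168.0.0/16 (192.168.0.0 - 192.168.255.255)
Private (in 10.0.0.0/8)


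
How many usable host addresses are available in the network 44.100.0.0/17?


Host bits = 32 - 17 = 15
Total addresses = 2^15 = 32768
Usable = total - 2 (network and broadcast)
Usable hosts: 32766


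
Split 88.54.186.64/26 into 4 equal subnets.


New prefix = 26 + 2 = 28
Each subnet has 16 addresses
  88.54.186.64/28
  88.54.186.80/28
  88.54.186.96/28
  88.54.186.112/28
Subnets: 88.54.186.64/28, 88.54.186.80/28, 88.54.186.96/28, 88.54.186.112/28


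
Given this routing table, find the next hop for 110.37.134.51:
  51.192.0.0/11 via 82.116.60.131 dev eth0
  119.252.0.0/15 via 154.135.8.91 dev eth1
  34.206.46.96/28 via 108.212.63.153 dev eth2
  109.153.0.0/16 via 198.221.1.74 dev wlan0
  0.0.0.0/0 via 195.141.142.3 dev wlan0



Longest prefix match for 110.37.134.51:
  /11 51.192.0.0: no
  /15 119.252.0.0: no
  /28 34.206.46.96: no
  /16 109.153.0.0: no
  /0 0.0.0.0: MATCH
Selected: next-hop 195.141.142.3 via wlan0 (matched /0)


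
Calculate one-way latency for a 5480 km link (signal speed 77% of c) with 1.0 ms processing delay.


Speed = 0.77 * 3e5 km/s = 231000 km/s
Propagation delay = 5480 / 231000 = 0.0237 s = 23.7229 ms
Processing delay = 1.0 ms
Total one-way latency = 24.7229 ms


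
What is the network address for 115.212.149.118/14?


IP:   01110011.11010100.10010101.01110110
Mask: 11111111.11111100.00000000.00000000
AND operation:
Net:  01110011.11010100.00000000.00000000
Network: 115.212.0.0/14


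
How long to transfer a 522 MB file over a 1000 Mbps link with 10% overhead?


Effective throughput = 1000 * (1 - 10/100) = 900 Mbps
File size in Mb = 522 * 8 = 4176 Mb
Time = 4176 / 900
Time = 4.64 seconds


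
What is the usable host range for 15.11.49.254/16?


Network: 15.11.0.0
Broadcast: 15.11.255.255
First usable = network + 1
Last usable = broadcast - 1
Range: 15.11.0.1 to 15.11.255.254


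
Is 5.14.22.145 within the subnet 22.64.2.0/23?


Subnet network: 22.64.2.0
Test IP AND mask: 5.14.22.0
No, 5.14.22.145 is not in 22.64.2.0/23


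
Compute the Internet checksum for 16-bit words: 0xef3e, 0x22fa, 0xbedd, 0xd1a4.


Sum all words (with carry folding):
+ 0xef3e = 0xef3e
+ 0x22fa = 0x1239
+ 0xbedd = 0xd116
+ 0xd1a4 = 0xa2bb
One's complement: ~0xa2bb
Checksum = 0x5d44


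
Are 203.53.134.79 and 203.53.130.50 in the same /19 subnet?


Mask: 255.255.224.0
203.53.134.79 AND mask = 203.53.128.0
203.53.130.50 AND mask = 203.53.128.0
Yes, same subnet (203.53.128.0)


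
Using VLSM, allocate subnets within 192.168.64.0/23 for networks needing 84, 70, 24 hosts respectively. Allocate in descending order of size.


84 hosts -> /25 (126 usable): 192.168.64.0/25
70 hosts -> /25 (126 usable): 192.168.64.128/25
24 hosts -> /27 (30 usable): 192.168.65.0/27
Allocation: 192.168.64.0/25 (84 hosts, 126 usable); 192.168.64.128/25 (70 hosts, 126 usable); 192.168.65.0/27 (24 hosts, 30 usable)


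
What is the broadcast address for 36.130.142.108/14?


Network: 36.128.0.0/14
Host bits = 18
Set all host bits to 1:
Broadcast: 36.131.255.255


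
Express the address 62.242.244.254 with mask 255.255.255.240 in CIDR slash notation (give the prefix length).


Binary: 11111111.11111111.11111111.11110000
Count leading 1s
Prefix: /28


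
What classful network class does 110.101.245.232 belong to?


First octet: 110
Binary: 01101110
0xxxxxxx -> Class A (1-126)
Class A, default mask 255.0.0.0 (/8)


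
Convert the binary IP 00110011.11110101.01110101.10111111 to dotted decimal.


00110011 = 51
11110101 = 245
01110101 = 117
10111111 = 191
IP: 51.245.117.191


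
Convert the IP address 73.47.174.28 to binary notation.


73 = 01001001
47 = 00101111
174 = 10101110
28 = 00011100
Binary: 01001001.00101111.10101110.00011100


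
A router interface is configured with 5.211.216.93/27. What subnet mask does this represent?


/27 means 27 network bits, 5 host bits
Binary: 11111111111111111111111111100000
Mask: 255.255.255.224


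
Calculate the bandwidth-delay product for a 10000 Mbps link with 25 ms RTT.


BDP = bandwidth * RTT
= 10000 Mbps * 25 ms
= 10000 * 1e6 * 25 / 1000 bits
= 250000000 bits
= 31250000 bytes
= 30517.5781 KB
BDP = 250000000 bits (31250000 bytes)


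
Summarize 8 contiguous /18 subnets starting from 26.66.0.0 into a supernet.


Original prefix: /18
Number of subnets: 8 = 2^3
New prefix = 18 - 3 = 15
Supernet: 26.66.0.0/15


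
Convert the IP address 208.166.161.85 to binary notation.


208 = 11010000
166 = 10100110
161 = 10100001
85 = 01010101
Binary: 11010000.10100110.10100001.01010101


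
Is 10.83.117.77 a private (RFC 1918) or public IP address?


RFC 1918 private ranges:
  10.0.0.0/8 (10.0.0.0 - 10.255.255.255)
  172.16.0.0/12 (172.16.0.0 - 172.31.255.255)
  192.168.0.0/16 (192.168.0.0 - 192.168.255.255)
Private (in 10.0.0.0/8)


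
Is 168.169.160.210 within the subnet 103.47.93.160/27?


Subnet network: 103.47.93.160
Test IP AND mask: 168.169.160.192
No, 168.169.160.210 is not in 103.47.93.160/27


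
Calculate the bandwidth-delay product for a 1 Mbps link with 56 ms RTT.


BDP = bandwidth * RTT
= 1 Mbps * 56 ms
= 1 * 1e6 * 56 / 1000 bits
= 56000 bits
= 7000 bytes
= 6.8359 KB
BDP = 56000 bits (7000 bytes)


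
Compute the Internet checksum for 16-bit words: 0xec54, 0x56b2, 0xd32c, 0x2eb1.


Sum all words (with carry folding):
+ 0xec54 = 0xec54
+ 0x56b2 = 0x4307
+ 0xd32c = 0x1634
+ 0x2eb1 = 0x44e5
One's complement: ~0x44e5
Checksum = 0xbb1a


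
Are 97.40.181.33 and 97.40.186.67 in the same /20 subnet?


Mask: 255.255.240.0
97.40.181.33 AND mask = 97.40.176.0
97.40.186.67 AND mask = 97.40.176.0
Yes, same subnet (97.40.176.0)


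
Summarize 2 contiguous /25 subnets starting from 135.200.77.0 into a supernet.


Original prefix: /25
Number of subnets: 2 = 2^1
New prefix = 25 - 1 = 24
Supernet: 135.200.77.0/24


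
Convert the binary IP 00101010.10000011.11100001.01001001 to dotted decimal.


00101010 = 42
10000011 = 131
11100001 = 225
01001001 = 73
IP: 42.131.225.73


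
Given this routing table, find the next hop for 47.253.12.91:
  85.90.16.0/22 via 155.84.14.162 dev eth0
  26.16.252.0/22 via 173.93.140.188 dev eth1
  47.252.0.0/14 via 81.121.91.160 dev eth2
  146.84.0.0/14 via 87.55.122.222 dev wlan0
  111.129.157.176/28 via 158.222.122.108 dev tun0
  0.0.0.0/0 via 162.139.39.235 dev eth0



Longest prefix match for 47.253.12.91:
  /22 85.90.16.0: no
  /22 26.16.252.0: no
  /14 47.252.0.0: MATCH
  /14 146.84.0.0: no
  /28 111.129.157.176: no
  /0 0.0.0.0: MATCH
Selected: next-hop 81.121.91.160 via eth2 (matched /14)


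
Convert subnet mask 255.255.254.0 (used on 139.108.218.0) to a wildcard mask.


Subnet mask: 255.255.254.0
Wildcard = 255.255.255.255 - subnet mask
255 - 255 = 0
255 - 255 = 0
255 - 254 = 1
255 - 0 = 255
Wildcard: 0.0.1.255


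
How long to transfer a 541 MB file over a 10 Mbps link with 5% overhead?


Effective throughput = 10 * (1 - 5/100) = 9.5 Mbps
File size in Mb = 541 * 8 = 4328 Mb
Time = 4328 / 9.5
Time = 455.5789 seconds


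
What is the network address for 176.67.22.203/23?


IP:   10110000.01000011.00010110.11001011
Mask: 11111111.11111111.11111110.00000000
AND operation:
Net:  10110000.01000011.00010110.00000000
Network: 176.67.22.0/23


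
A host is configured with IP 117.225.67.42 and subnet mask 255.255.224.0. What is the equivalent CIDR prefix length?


Binary: 11111111.11111111.11100000.00000000
Count leading 1s
Prefix: /19


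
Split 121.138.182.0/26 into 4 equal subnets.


New prefix = 26 + 2 = 28
Each subnet has 16 addresses
  121.138.182.0/28
  121.138.182.16/28
  121.138.182.32/28
  121.138.182.48/28
Subnets: 121.138.182.0/28, 121.138.182.16/28, 121.138.182.32/28, 121.138.182.48/28


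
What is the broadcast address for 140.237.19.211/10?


Network: 140.192.0.0/10
Host bits = 22
Set all host bits to 1:
Broadcast: 140.255.255.255


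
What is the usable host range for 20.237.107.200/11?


Network: 20.224.0.0
Broadcast: 20.255.255.255
First usable = network + 1
Last usable = broadcast - 1
Range: 20.224.0.1 to 20.255.255.254


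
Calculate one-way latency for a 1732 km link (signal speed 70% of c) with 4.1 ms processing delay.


Speed = 0.7 * 3e5 km/s = 210000 km/s
Propagation delay = 1732 / 210000 = 0.0082 s = 8.2476 ms
Processing delay = 4.1 ms
Total one-way latency = 12.3476 ms


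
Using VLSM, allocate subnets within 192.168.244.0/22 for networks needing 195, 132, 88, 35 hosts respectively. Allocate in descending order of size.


195 hosts -> /24 (254 usable): 192.168.244.0/24
132 hosts -> /24 (254 usable): 192.168.245.0/24
88 hosts -> /25 (126 usable): 192.168.246.0/25
35 hosts -> /26 (62 usable): 192.168.246.128/26
Allocation: 192.168.244.0/24 (195 hosts, 254 usable); 192.168.245.0/24 (132 hosts, 254 usable); 192.168.246.0/25 (88 hosts, 126 usable); 192.168.246.128/26 (35 hosts, 62 usable)


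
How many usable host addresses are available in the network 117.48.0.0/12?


Host bits = 32 - 12 = 20
Total addresses = 2^20 = 1048576
Usable = total - 2 (network and broadcast)
Usable hosts: 1048574


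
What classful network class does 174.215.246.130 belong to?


First octet: 174
Binary: 10101110
10xxxxxx -> Class B (128-191)
Class B, default mask 255.255.0.0 (/16)


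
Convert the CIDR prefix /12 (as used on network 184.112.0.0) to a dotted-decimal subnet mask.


/12 means 12 network bits, 20 host bits
Binary: 11111111111100000000000000000000
Mask: 255.240.0.0


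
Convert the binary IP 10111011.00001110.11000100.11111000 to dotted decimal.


10111011 = 187
00001110 = 14
11000100 = 196
11111000 = 248
IP: 187.14.196.248


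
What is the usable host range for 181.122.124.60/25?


Network: 181.122.124.0
Broadcast: 181.122.124.127
First usable = network + 1
Last usable = broadcast - 1
Range: 181.122.124.1 to 181.122.124.126


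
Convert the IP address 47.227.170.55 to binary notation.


47 = 00101111
227 = 11100011
170 = 10101010
55 = 00110111
Binary: 00101111.11100011.10101010.00110111


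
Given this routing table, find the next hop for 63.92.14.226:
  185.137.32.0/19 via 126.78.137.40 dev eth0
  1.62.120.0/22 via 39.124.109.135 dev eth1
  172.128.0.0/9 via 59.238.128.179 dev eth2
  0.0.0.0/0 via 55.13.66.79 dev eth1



Longest prefix match for 63.92.14.226:
  /19 185.137.32.0: no
  /22 1.62.120.0: no
  /9 172.128.0.0: no
  /0 0.0.0.0: MATCH
Selected: next-hop 55.13.66.79 via eth1 (matched /0)


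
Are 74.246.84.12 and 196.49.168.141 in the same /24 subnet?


Mask: 255.255.255.0
74.246.84.12 AND mask = 74.246.84.0
196.49.168.141 AND mask = 196.49.168.0
No, different subnets (74.246.84.0 vs 196.49.168.0)


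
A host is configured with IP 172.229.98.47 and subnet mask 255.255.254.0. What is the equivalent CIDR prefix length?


Binary: 11111111.11111111.11111110.00000000
Count leading 1s
Prefix: /23


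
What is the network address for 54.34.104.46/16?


IP:   00110110.00100010.01101000.00101110
Mask: 11111111.11111111.00000000.00000000
AND operation:
Net:  00110110.00100010.00000000.00000000
Network: 54.34.0.0/16


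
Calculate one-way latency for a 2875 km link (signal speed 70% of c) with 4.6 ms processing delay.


Speed = 0.7 * 3e5 km/s = 210000 km/s
Propagation delay = 2875 / 210000 = 0.0137 s = 13.6905 ms
Processing delay = 4.6 ms
Total one-way latency = 18.2905 ms


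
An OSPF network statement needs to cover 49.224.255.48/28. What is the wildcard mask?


Subnet mask: 255.255.255.240
Wildcard = 255.255.255.255 - subnet mask
255 - 255 = 0
255 - 255 = 0
255 - 255 = 0
255 - 240 = 15
Wildcard: 0.0.0.15


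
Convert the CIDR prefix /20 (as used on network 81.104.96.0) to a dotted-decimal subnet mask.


/20 means 20 network bits, 12 host bits
Binary: 11111111111111111111000000000000
Mask: 255.255.240.0


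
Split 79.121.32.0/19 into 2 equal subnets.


New prefix = 19 + 1 = 20
Each subnet has 4096 addresses
  79.121.32.0/20
  79.121.48.0/20
Subnets: 79.121.32.0/20, 79.121.48.0/20


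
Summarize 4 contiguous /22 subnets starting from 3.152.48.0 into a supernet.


Original prefix: /22
Number of subnets: 4 = 2^2
New prefix = 22 - 2 = 20
Supernet: 3.152.48.0/20


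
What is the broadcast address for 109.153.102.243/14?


Network: 109.152.0.0/14
Host bits = 18
Set all host bits to 1:
Broadcast: 109.155.255.255


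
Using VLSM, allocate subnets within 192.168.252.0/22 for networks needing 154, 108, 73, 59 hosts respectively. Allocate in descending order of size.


154 hosts -> /24 (254 usable): 192.168.252.0/24
108 hosts -> /25 (126 usable): 192.168.253.0/25
73 hosts -> /25 (126 usable): 192.168.253.128/25
59 hosts -> /26 (62 usable): 192.168.254.0/26
Allocation: 192.168.252.0/24 (154 hosts, 254 usable); 192.168.253.0/25 (108 hosts, 126 usable); 192.168.253.128/25 (73 hosts, 126 usable); 192.168.254.0/26 (59 hosts, 62 usable)


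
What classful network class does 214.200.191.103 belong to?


First octet: 214
Binary: 11010110
110xxxxx -> Class C (192-223)
Class C, default mask 255.255.255.0 (/24)


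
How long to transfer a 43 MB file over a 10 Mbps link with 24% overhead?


Effective throughput = 10 * (1 - 24/100) = 7.6 Mbps
File size in Mb = 43 * 8 = 344 Mb
Time = 344 / 7.6
Time = 45.2632 seconds


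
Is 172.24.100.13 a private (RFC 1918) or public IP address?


RFC 1918 private ranges:
  10.0.0.0/8 (10.0.0.0 - 10.255.255.255)
  172.16.0.0/12 (172.16.0.0 - 172.31.255.255)
  192.168.0.0/16 (192.168.0.0 - 192.168.255.255)
Private (in 172.16.0.0/12)


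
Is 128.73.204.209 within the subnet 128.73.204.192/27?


Subnet network: 128.73.204.192
Test IP AND mask: 128.73.204.192
Yes, 128.73.204.209 is in 128.73.204.192/27


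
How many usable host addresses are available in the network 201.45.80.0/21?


Host bits = 32 - 21 = 11
Total addresses = 2^11 = 2048
Usable = total - 2 (network and broadcast)
Usable hosts: 2046


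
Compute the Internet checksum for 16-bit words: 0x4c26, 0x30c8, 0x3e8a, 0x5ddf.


Sum all words (with carry folding):
+ 0x4c26 = 0x4c26
+ 0x30c8 = 0x7cee
+ 0x3e8a = 0xbb78
+ 0x5ddf = 0x1958
One's complement: ~0x1958
Checksum = 0xe6a7


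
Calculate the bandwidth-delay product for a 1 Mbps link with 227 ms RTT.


BDP = bandwidth * RTT
= 1 Mbps * 227 ms
= 1 * 1e6 * 227 / 1000 bits
= 227000 bits
= 28375 bytes
= 27.71 KB
BDP = 227000 bits (28375 bytes)


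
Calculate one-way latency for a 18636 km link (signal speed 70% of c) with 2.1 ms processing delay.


Speed = 0.7 * 3e5 km/s = 210000 km/s
Propagation delay = 18636 / 210000 = 0.0887 s = 88.7429 ms
Processing delay = 2.1 ms
Total one-way latency = 90.8429 ms


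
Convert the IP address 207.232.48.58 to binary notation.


207 = 11001111
232 = 11101000
48 = 00110000
58 = 00111010
Binary: 11001111.11101000.00110000.00111010


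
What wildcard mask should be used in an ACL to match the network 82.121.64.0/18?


Subnet mask: 255.255.192.0
Wildcard = 255.255.255.255 - subnet mask
255 - 255 = 0
255 - 255 = 0
255 - 192 = 63
255 - 0 = 255
Wildcard: 0.0.63.255


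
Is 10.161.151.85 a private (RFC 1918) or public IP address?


RFC 1918 private ranges:
  10.0.0.0/8 (10.0.0.0 - 10.255.255.255)
  172.16.0.0/12 (172.16.0.0 - 172.31.255.255)
  192.168.0.0/16 (192.168.0.0 - 192.168.255.255)
Private (in 10.0.0.0/8)


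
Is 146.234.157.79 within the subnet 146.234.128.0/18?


Subnet network: 146.234.128.0
Test IP AND mask: 146.234.128.0
Yes, 146.234.157.79 is in 146.234.128.0/18


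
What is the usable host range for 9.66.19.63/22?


Network: 9.66.16.0
Broadcast: 9.66.19.255
First usable = network + 1
Last usable = broadcast - 1
Range: 9.66.16.1 to 9.66.19.254


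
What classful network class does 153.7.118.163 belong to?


First octet: 153
Binary: 10011001
10xxxxxx -> Class B (128-191)
Class B, default mask 255.255.0.0 (/16)


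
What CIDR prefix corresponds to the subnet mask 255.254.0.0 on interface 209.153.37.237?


Binary: 11111111.11111110.00000000.00000000
Count leading 1s
Prefix: /15


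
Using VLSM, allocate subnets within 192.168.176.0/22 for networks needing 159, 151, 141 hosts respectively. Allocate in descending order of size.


159 hosts -> /24 (254 usable): 192.168.176.0/24
151 hosts -> /24 (254 usable): 192.168.177.0/24
141 hosts -> /24 (254 usable): 192.168.178.0/24
Allocation: 192.168.176.0/24 (159 hosts, 254 usable); 192.168.177.0/24 (151 hosts, 254 usable); 192.168.178.0/24 (141 hosts, 254 usable)


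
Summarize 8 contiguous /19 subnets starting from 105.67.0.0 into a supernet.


Original prefix: /19
Number of subnets: 8 = 2^3
New prefix = 19 - 3 = 16
Supernet: 105.67.0.0/16


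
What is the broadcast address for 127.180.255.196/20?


Network: 127.180.240.0/20
Host bits = 12
Set all host bits to 1:
Broadcast: 127.180.255.255


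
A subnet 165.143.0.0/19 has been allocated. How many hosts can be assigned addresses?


Host bits = 32 - 19 = 13
Total addresses = 2^13 = 8192
Usable = total - 2 (network and broadcast)
Usable hosts: 8190


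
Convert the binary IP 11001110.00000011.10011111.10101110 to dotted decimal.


11001110 = 206
00000011 = 3
10011111 = 159
10101110 = 174
IP: 206.3.159.174


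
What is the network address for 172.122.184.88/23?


IP:   10101100.01111010.10111000.01011000
Mask: 11111111.11111111.11111110.00000000
AND operation:
Net:  10101100.01111010.10111000.00000000
Network: 172.122.184.0/23


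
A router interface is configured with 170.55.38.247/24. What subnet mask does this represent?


/24 means 24 network bits, 8 host bits
Binary: 11111111111111111111111100000000
Mask: 255.255.255.0


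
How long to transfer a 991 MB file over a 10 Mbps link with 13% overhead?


Effective throughput = 10 * (1 - 13/100) = 8.7 Mbps
File size in Mb = 991 * 8 = 7928 Mb
Time = 7928 / 8.7
Time = 911.2644 seconds


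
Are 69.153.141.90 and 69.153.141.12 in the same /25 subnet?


Mask: 255.255.255.128
69.153.141.90 AND mask = 69.153.141.0
69.153.141.12 AND mask = 69.153.141.0
Yes, same subnet (69.153.141.0)


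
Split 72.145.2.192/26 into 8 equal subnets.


New prefix = 26 + 3 = 29
Each subnet has 8 addresses
  72.145.2.192/29
  72.145.2.200/29
  72.145.2.208/29
  72.145.2.216/29
  72.145.2.224/29
  72.145.2.232/29
  72.145.2.240/29
  72.145.2.248/29
Subnets: 72.145.2.192/29, 72.145.2.200/29, 72.145.2.208/29, 72.145.2.216/29, 72.145.2.224/29, 72.145.2.232/29, 72.145.2.240/29, 72.145.2.248/29


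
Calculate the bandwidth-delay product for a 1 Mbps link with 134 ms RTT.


BDP = bandwidth * RTT
= 1 Mbps * 134 ms
= 1 * 1e6 * 134 / 1000 bits
= 134000 bits
= 16750 bytes
= 16.3574 KB
BDP = 134000 bits (16750 bytes)


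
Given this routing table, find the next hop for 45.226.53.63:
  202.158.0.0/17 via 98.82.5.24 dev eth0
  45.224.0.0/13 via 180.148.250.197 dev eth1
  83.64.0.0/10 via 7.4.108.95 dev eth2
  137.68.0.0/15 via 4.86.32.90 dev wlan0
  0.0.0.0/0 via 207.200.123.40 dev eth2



Longest prefix match for 45.226.53.63:
  /17 202.158.0.0: no
  /13 45.224.0.0: MATCH
  /10 83.64.0.0: no
  /15 137.68.0.0: no
  /0 0.0.0.0: MATCH
Selected: next-hop 180.148.250.197 via eth1 (matched /13)


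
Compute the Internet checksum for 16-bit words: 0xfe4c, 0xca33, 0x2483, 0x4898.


Sum all words (with carry folding):
+ 0xfe4c = 0xfe4c
+ 0xca33 = 0xc880
+ 0x2483 = 0xed03
+ 0x4898 = 0x359c
One's complement: ~0x359c
Checksum = 0xca63


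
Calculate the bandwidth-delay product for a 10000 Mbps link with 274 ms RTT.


BDP = bandwidth * RTT
= 10000 Mbps * 274 ms
= 10000 * 1e6 * 274 / 1000 bits
= 2740000000 bits
= 342500000 bytes
= 334472.6562 KB
BDP = 2740000000 bits (342500000 bytes)


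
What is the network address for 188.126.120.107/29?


IP:   10111100.01111110.01111000.01101011
Mask: 11111111.11111111.11111111.11111000
AND operation:
Net:  10111100.01111110.01111000.01101000
Network: 188.126.120.104/29


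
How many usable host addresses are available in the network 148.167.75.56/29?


Host bits = 32 - 29 = 3
Total addresses = 2^3 = 8
Usable = total - 2 (network and broadcast)
Usable hosts: 6


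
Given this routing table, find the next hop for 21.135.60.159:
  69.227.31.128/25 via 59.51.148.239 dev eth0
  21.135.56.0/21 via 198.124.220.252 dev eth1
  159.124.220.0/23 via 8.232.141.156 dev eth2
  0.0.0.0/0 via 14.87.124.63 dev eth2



Longest prefix match for 21.135.60.159:
  /25 69.227.31.128: no
  /21 21.135.56.0: MATCH
  /23 159.124.220.0: no
  /0 0.0.0.0: MATCH
Selected: next-hop 198.124.220.252 via eth1 (matched /21)


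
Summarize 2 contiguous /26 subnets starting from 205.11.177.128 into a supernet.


Original prefix: /26
Number of subnets: 2 = 2^1
New prefix = 26 - 1 = 25
Supernet: 205.11.177.128/25


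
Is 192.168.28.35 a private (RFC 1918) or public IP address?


RFC 1918 private ranges:
  10.0.0.0/8 (10.0.0.0 - 10.255.255.255)
  172.16.0.0/12 (172.16.0.0 - 172.31.255.255)
  192.168.0.0/16 (192.168.0.0 - 192.168.255.255)
Private (in 192.168.0.0/16)


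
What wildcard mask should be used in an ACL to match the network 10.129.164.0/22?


Subnet mask: 255.255.252.0
Wildcard = 255.255.255.255 - subnet mask
255 - 255 = 0
255 - 255 = 0
255 - 252 = 3
255 - 0 = 255
Wildcard: 0.0.3.255


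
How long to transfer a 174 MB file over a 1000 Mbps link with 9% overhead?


Effective throughput = 1000 * (1 - 9/100) = 910 Mbps
File size in Mb = 174 * 8 = 1392 Mb
Time = 1392 / 910
Time = 1.5297 seconds


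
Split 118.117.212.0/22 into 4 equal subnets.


New prefix = 22 + 2 = 24
Each subnet has 256 addresses
  118.117.212.0/24
  118.117.213.0/24
  118.117.214.0/24
  118.117.215.0/24
Subnets: 118.117.212.0/24, 118.117.213.0/24, 118.117.214.0/24, 118.117.215.0/24


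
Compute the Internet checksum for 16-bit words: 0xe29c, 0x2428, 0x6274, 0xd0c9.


Sum all words (with carry folding):
+ 0xe29c = 0xe29c
+ 0x2428 = 0x06c5
+ 0x6274 = 0x6939
+ 0xd0c9 = 0x3a03
One's complement: ~0x3a03
Checksum = 0xc5fc


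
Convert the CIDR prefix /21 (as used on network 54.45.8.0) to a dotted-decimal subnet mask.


/21 means 21 network bits, 11 host bits
Binary: 11111111111111111111100000000000
Mask: 255.255.248.0


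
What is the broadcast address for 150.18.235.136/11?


Network: 150.0.0.0/11
Host bits = 21
Set all host bits to 1:
Broadcast: 150.31.255.255


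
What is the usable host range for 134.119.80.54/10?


Network: 134.64.0.0
Broadcast: 134.127.255.255
First usable = network + 1
Last usable = broadcast - 1
Range: 134.64.0.1 to 134.127.255.254


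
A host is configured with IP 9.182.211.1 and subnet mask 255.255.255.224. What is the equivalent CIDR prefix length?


Binary: 11111111.11111111.11111111.11100000
Count leading 1s
Prefix: /27


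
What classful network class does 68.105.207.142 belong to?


First octet: 68
Binary: 01000100
0xxxxxxx -> Class A (1-126)
Class A, default mask 255.0.0.0 (/8)


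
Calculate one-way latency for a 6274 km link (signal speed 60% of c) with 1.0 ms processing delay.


Speed = 0.6 * 3e5 km/s = 180000 km/s
Propagation delay = 6274 / 180000 = 0.0349 s = 34.8556 ms
Processing delay = 1.0 ms
Total one-way latency = 35.8556 ms


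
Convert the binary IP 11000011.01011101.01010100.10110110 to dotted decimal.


11000011 = 195
01011101 = 93
01010100 = 84
10110110 = 182
IP: 195.93.84.182


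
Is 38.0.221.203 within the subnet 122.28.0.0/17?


Subnet network: 122.28.0.0
Test IP AND mask: 38.0.128.0
No, 38.0.221.203 is not in 122.28.0.0/17


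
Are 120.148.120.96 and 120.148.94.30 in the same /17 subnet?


Mask: 255.255.128.0
120.148.120.96 AND mask = 120.148.0.0
120.148.94.30 AND mask = 120.148.0.0
Yes, same subnet (120.148.0.0)


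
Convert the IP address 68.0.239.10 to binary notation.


68 = 01000100
0 = 00000000
239 = 11101111
10 = 00001010
Binary: 01000100.00000000.11101111.00001010


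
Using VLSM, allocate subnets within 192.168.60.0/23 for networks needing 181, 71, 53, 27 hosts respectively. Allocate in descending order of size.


181 hosts -> /24 (254 usable): 192.168.60.0/24
71 hosts -> /25 (126 usable): 192.168.61.0/25
53 hosts -> /26 (62 usable): 192.168.61.128/26
27 hosts -> /27 (30 usable): 192.168.61.192/27
Allocation: 192.168.60.0/24 (181 hosts, 254 usable); 192.168.61.0/25 (71 hosts, 126 usable); 192.168.61.128/26 (53 hosts, 62 usable); 192.168.61.192/27 (27 hosts, 30 usable)


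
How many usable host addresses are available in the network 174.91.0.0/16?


Host bits = 32 - 16 = 16
Total addresses = 2^16 = 65536
Usable = total - 2 (network and broadcast)
Usable hosts: 65534


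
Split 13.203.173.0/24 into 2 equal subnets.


New prefix = 24 + 1 = 25
Each subnet has 128 addresses
  13.203.173.0/25
  13.203.173.128/25
Subnets: 13.203.173.0/25, 13.203.173.128/25


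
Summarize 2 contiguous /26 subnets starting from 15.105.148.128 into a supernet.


Original prefix: /26
Number of subnets: 2 = 2^1
New prefix = 26 - 1 = 25
Supernet: 15.105.148.128/25


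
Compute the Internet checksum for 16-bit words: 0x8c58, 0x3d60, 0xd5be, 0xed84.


Sum all words (with carry folding):
+ 0x8c58 = 0x8c58
+ 0x3d60 = 0xc9b8
+ 0xd5be = 0x9f77
+ 0xed84 = 0x8cfc
One's complement: ~0x8cfc
Checksum = 0x7303


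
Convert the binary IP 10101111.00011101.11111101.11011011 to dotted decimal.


10101111 = 175
00011101 = 29
11111101 = 253
11011011 = 219
IP: 175.29.253.219


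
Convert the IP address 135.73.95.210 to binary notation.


135 = 10000111
73 = 01001001
95 = 01011111
210 = 11010010
Binary: 10000111.01001001.01011111.11010010
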